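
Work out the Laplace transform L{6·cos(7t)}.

L{cos(ωt)} = s/(s² + ω²), so L{cos(7t)} = s/(s² + 49). Then L{6·cos(7t)} = 6·s/(s² + 49) = 6s/(s² + 49)

Final answer: 6s/(s² + 49)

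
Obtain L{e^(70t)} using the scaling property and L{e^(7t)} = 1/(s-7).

Using L{f(at)} = (1/a)F(s/a) with a=10 and f(t) = e^(7t): L{e^(70t)} = (1/10) · 1/((s/10)-7) = (1/10) · 10/(s-70) = 1/(s-70)

Final answer: 1/(s-70)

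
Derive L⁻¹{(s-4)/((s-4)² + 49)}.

Using frequency shift: L⁻¹{(s-a)/((s-a)² + b²)} = e^(at)cos(bt). Here a=4, b=7

Final answer: e^(4t)·cos(7t)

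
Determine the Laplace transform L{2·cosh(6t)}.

L{cosh(ωt)} = s/(s² - ω²), so L{cosh(6t)} = s/(s² - 36). Then L{2·cosh(6t)} = 2·s/(s² - 36) = 2s/(s² - 36)

Final answer: 2s/(s² - 36)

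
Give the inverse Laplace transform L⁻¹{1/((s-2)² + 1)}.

Using frequency shift, L⁻¹{1/((s-2)² + 1)} = e^(2t)·sin(t)

Final answer: e^(2t)·sin(t)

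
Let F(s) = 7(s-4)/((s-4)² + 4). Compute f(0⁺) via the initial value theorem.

f(0⁺) = lim_{s→∞} sF(s) = lim_{s→∞} 7s(s-4)/((s-4)² + 4) = 7

Final answer: 7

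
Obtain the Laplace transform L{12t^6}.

L{12t^6} = 12 · L{t^6} = 12 · 720/s^7 = 8640/s^7

Final answer: 8640/s^7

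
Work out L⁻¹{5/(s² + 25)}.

This is the form c·a/(s² + a²) with a = 5. L⁻¹ = sin(5t)

Final answer: sin(5t)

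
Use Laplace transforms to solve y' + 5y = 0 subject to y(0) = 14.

L{y'} + 5L{y} = 0. sY - 14 + 5Y = 0. Y(s+5) = 14. Y = 14/(s+5)

Final answer: y(t) = 14e^(-5t)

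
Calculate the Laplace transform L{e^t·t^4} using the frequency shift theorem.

L{e^(at)·t^n} = n!/(s-a)^(n+1), so L{e^t·t^4} = 24/(s-1)^5

Final answer: 24/(s-1)^5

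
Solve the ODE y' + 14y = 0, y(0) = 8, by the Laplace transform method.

L{y'} + 14L{y} = 0. sY - 8 + 14Y = 0. Y(s+14) = 8. Y = 8/(s+14)

Final answer: y(t) = 8e^(-14t)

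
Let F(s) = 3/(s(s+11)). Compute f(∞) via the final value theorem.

f(∞) = lim_{s→0} s·3/(s(s+11)) = lim_{s→0} 3/(s+11) = 3/11 = 3/11

Final answer: 3/11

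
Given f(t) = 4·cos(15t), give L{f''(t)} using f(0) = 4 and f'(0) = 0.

F(s) = 4s/(s² + 225). L{f''(t)} = s²F(s) - sf(0) - f'(0) = 4s³/(s² + 225) - 4s = (4s³ - 4s(s² + 225))/(s² + 225) = -900s/(s² + 225)

Final answer: -900s/(s² + 225)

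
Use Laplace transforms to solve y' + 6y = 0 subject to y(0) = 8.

L{y'} + 6L{y} = 0. sY - 8 + 6Y = 0. Y(s+6) = 8. Y = 8/(s+6)

Final answer: y(t) = 8e^(-6t)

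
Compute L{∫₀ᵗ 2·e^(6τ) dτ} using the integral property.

L{∫₀ᵗ f(τ)dτ} = F(s)/s with F(s) = 2/(s-6), so L{∫₀ᵗ 2·e^(6τ) dτ} = 2/(s(s-6))

Final answer: 2/(s(s-6))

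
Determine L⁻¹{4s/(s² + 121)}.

This is the form c·s/(s² + a²) with a = 11, c = 4. L⁻¹ = 4·cos(11t)

Final answer: 4·cos(11t)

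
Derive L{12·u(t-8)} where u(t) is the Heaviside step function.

L{u(t-a)} = e^(-as)/s. Here a=8, so L{u(t-8)} = e^(-8s)/s, and L{12·u(t-8)} = 12·e^(-8s)/s

Final answer: 12·e^(-8s)/s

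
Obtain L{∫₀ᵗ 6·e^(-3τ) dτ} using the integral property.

L{∫₀ᵗ f(τ)dτ} = F(s)/s with F(s) = 6/(s+3), so L{∫₀ᵗ 6·e^(-3τ) dτ} = 6/(s(s+3))

Final answer: 6/(s(s+3))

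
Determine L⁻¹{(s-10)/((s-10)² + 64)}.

Using frequency shift: L⁻¹{(s-a)/((s-a)² + b²)} = e^(at)cos(bt). Here a=10, b=8

Final answer: e^(10t)·cos(8t)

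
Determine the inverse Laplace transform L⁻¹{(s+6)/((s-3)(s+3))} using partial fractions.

Using partial fractions, f(t) = (9e^(3t) - 3e^(-3t))/6

Final answer: (9e^(3t) - 3e^(-3t))/6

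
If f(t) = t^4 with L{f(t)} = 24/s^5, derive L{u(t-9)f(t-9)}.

Time shift theorem: L{u(t-a)f(t-a)} = e^(-as)F(s). Here a=9, F(s) = 24/s^5, so L{u(t-9)f(t-9)} = e^(-9s)·24/s^5

Final answer: e^(-9s)·24/s^5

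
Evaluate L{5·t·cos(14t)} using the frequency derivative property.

L{cos(14t)} = s/(s² + 196). Derivative: d/ds[s/(s² + 196)] = [(s² + 196) - s·2s]/(s² + 196)² = (196 - s²)/(s² + 196)². So L{t·cos(14t)} = -F'(s) = (s² - 196)/(s² + 196)². Then L{5·t·cos(14t)} = 5·(s² - 196)/(s² + 196)²

Final answer: 5·(s² - 196)/(s² + 196)²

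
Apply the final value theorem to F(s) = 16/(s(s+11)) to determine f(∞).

f(∞) = lim_{s→0} s·16/(s(s+11)) = lim_{s→0} 16/(s+11) = 16/11 = 16/11

Final answer: 16/11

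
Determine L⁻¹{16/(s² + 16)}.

This is the form c·a/(s² + a²) with a = 4, c = 4. L⁻¹ = 4·sin(4t)

Final answer: 4·sin(4t)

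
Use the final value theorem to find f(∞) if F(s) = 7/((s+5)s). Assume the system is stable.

f(∞) = lim_{s→0} sF(s) = lim_{s→0} 7/(s+5) = 7/5

Final answer: 7/5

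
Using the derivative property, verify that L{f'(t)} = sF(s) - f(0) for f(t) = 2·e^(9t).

f'(t) = 18e^(9t). Direct: L{f'(t)} = 18/(s-9). Property: s·2/(s-9) - 2 = (2s - 2(s-9))/(s-9) = 18/(s-9). ✓

Final answer: 18/(s-9)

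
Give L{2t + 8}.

L{2t + 8} = 2·L{t} + 8·L{1} = 2/s² + 8/s

Final answer: 2/s² + 8/s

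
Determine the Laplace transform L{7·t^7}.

L{t^n} = n!/s^(n+1), so L{t^7} = 5040/s^8. Then L{7·t^7} = 7·5040/s^8 = 35280/s^8

Final answer: 35280/s^8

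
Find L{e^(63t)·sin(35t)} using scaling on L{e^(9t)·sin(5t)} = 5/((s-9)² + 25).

Scaling with a=7: L{e^(63t)·sin(35t)} = (1/7) · 5/((s/7-9)² + 25). Simplifying: 35/((s-63)² + 1225)

Final answer: 35/((s-63)² + 1225)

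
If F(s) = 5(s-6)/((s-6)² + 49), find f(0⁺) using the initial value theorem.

f(0⁺) = lim_{s→∞} sF(s) = lim_{s→∞} 5s(s-6)/((s-6)² + 49) = 5

Final answer: 5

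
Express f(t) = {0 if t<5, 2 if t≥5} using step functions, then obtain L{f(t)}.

f(t) = 2·u(t-5). L{u(t-5)} = e^(-5s)/s, so L{f(t)} = 2·e^(-5s)/s

Final answer: 2·e^(-5s)/s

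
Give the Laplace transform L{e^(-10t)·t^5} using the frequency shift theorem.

L{e^(at)·t^n} = n!/(s-a)^(n+1), so L{e^(-10t)·t^5} = 120/(s+10)^6

Final answer: 120/(s+10)^6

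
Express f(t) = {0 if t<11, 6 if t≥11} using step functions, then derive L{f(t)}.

f(t) = 6·u(t-11). L{u(t-11)} = e^(-11s)/s, so L{f(t)} = 6·e^(-11s)/s

Final answer: 6·e^(-11s)/s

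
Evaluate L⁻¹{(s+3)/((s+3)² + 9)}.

Using frequency shift: L⁻¹{(s-a)/((s-a)² + b²)} = e^(at)cos(bt). Here a=-3, b=3

Final answer: e^(-3t)·cos(3t)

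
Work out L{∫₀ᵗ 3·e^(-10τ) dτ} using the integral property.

L{∫₀ᵗ f(τ)dτ} = F(s)/s with F(s) = 3/(s+10), so L{∫₀ᵗ 3·e^(-10τ) dτ} = 3/(s(s+10))

Final answer: 3/(s(s+10))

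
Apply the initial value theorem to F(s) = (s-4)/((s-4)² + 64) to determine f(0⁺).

f(0⁺) = lim_{s→∞} sF(s) = lim_{s→∞} s(s-4)/((s-4)² + 64) = 1

Final answer: 1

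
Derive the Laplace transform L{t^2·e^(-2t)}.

L{t^n·e^(at)} = n!/(s-a)^(n+1), so L{t^2·e^(-2t)} = 2/(s+2)^3

Final answer: 2/(s+2)^3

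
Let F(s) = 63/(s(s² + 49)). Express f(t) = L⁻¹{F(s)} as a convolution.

63/(s(s² + 49)) = (1/s)·(63/(s² + 49)) = L{1}·L{9·sin(7t)}. So f(t) = 1*(9·sin(7t)) = ∫₀ᵗ 9·sin(7τ) dτ

Final answer: ∫₀ᵗ 9·sin(7τ) dτ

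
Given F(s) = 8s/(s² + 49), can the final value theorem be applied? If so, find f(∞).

The final value theorem requires all poles of sF(s) in the left half-plane. sF(s) = 8s²/(s² + 49) has poles at s = ±7i (imaginary axis). Theorem does NOT apply (oscillatory system).

Final answer: Not applicable (oscillatory)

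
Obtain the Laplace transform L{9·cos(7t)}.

L{cos(ωt)} = s/(s² + ω²), so L{cos(7t)} = s/(s² + 49). Then L{9·cos(7t)} = 9·s/(s² + 49) = 9s/(s² + 49)

Final answer: 9s/(s² + 49)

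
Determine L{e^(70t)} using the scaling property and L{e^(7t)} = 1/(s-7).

Using L{f(at)} = (1/a)F(s/a) with a=10 and f(t) = e^(7t): L{e^(70t)} = (1/10) · 1/((s/10)-7) = (1/10) · 10/(s-70) = 1/(s-70)

Final answer: 1/(s-70)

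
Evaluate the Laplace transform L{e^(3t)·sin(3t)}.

L{e^(at)·sin(ωt)} = ω/((s-a)² + ω²), so L{e^(3t)·sin(3t)} = 3/((s-3)² + 9)

Final answer: 3/((s-3)² + 9)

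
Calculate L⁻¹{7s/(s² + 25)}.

This is the form c·s/(s² + a²) with a = 5, c = 7. L⁻¹ = 7·cos(5t)

Final answer: 7·cos(5t)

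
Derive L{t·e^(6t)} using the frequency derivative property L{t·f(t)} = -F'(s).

L{e^(6t)} = 1/(s-6). By frequency derivative: L{t·e^(6t)} = -d/ds[1/(s-6)] = -(-1)/(s-6)² = 1/(s-6)²

Final answer: 1/(s-6)²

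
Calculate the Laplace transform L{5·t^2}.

L{t^n} = n!/s^(n+1), so L{t^2} = 2/s^3. Then L{5·t^2} = 5·2/s^3 = 10/s^3

Final answer: 10/s^3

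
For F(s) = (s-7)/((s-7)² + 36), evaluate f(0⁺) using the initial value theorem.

f(0⁺) = lim_{s→∞} sF(s) = lim_{s→∞} s(s-7)/((s-7)² + 36) = 1

Final answer: 1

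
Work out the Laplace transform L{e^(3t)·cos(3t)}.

L{e^(at)·cos(ωt)} = (s-a)/((s-a)² + ω²), so L{e^(3t)·cos(3t)} = (s-3)/((s-3)² + 9)

Final answer: (s-3)/((s-3)² + 9)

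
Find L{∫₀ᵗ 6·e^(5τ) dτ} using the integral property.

L{∫₀ᵗ f(τ)dτ} = F(s)/s with F(s) = 6/(s-5), so L{∫₀ᵗ 6·e^(5τ) dτ} = 6/(s(s-5))

Final answer: 6/(s(s-5))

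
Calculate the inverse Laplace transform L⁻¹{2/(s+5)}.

L⁻¹{1/(s-a)} = e^(at), so L⁻¹{1/(s+5)} = e^(-5t), and L⁻¹{2/(s+5)} = 2·e^(-5t)

Final answer: 2·e^(-5t)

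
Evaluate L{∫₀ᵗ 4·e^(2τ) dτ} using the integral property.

L{∫₀ᵗ f(τ)dτ} = F(s)/s with F(s) = 4/(s-2), so L{∫₀ᵗ 4·e^(2τ) dτ} = 4/(s(s-2))

Final answer: 4/(s(s-2))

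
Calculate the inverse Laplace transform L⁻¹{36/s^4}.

L⁻¹{n!/s^(n+1)} = t^n with n=3. So L⁻¹{6/s^4} = t^3, and L⁻¹{36/s^4} = (36/6)·t^3 = 6·t^3

Final answer: 6·t^3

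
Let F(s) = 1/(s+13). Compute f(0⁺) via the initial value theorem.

f(0⁺) = lim_{s→∞} s·1/(s+13) = lim_{s→∞} s/(s+13) = 1

Final answer: 1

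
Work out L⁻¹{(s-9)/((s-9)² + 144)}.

Using frequency shift: L⁻¹{(s-a)/((s-a)² + b²)} = e^(at)cos(bt). Here a=9, b=12

Final answer: e^(9t)·cos(12t)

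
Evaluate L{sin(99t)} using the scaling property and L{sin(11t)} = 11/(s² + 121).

Using L{f(at)} = (1/a)F(s/a) with a=9: L{sin(99t)} = (1/9) · 11/((s/9)² + 121) = (1/9) · 11·81/(s² + 9801) = 99/(s² + 9801)

Final answer: 99/(s² + 9801)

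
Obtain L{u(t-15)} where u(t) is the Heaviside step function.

L{u(t-a)} = e^(-as)/s. Here a=15, so L{u(t-15)} = e^(-15s)/s

Final answer: e^(-15s)/s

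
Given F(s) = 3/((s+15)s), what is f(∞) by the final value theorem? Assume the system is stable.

f(∞) = lim_{s→0} sF(s) = lim_{s→0} 3/(s+15) = 1/5

Final answer: 1/5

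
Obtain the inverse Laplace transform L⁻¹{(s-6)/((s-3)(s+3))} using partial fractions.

Using partial fractions, f(t) = (-3e^(3t) + 9e^(-3t))/6

Final answer: (-3e^(3t) + 9e^(-3t))/6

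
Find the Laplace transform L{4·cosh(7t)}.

L{cosh(ωt)} = s/(s² - ω²), so L{cosh(7t)} = s/(s² - 49). Then L{4·cosh(7t)} = 4·s/(s² - 49) = 4s/(s² - 49)

Final answer: 4s/(s² - 49)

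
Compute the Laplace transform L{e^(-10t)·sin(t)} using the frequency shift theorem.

Frequency shift: L{e^(at)f(t)} = F(s-a). L{e^(-10t)·sin(t)} = 1/((s+10)² + 1)

Final answer: 1/((s+10)² + 1)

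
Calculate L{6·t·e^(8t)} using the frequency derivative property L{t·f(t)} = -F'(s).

L{e^(8t)} = 1/(s-8). By frequency derivative: L{t·e^(8t)} = -d/ds[1/(s-8)] = -(-1)/(s-8)² = 1/(s-8)². Then L{6·t·e^(8t)} = 6·1/(s-8)² = 6/(s-8)²

Final answer: 6/(s-8)²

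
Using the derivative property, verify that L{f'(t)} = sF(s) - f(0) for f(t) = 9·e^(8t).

f'(t) = 72e^(8t). Direct: L{f'(t)} = 72/(s-8). Property: s·9/(s-8) - 9 = (9s - 9(s-8))/(s-8) = 72/(s-8). ✓

Final answer: 72/(s-8)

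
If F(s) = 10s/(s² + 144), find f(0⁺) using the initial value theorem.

f(0⁺) = lim_{s→∞} s·10s/(s² + 144) = lim_{s→∞} 10s²/(s² + 144) = 10

Final answer: 10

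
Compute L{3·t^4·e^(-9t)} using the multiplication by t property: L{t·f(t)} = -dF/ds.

Using L{t^n·e^(at)} = n!/(s-a)^(n+1), L{t^4·e^(-9t)} = 24/(s+9)^5, so L{3·t^4·e^(-9t)} = 3·24/(s+9)^5 = 72/(s+9)^5

Final answer: 72/(s+9)^5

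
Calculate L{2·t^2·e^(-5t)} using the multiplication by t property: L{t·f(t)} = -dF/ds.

Using L{t^n·e^(at)} = n!/(s-a)^(n+1), L{t^2·e^(-5t)} = 2/(s+5)^3, so L{2·t^2·e^(-5t)} = 2·2/(s+5)^3 = 4/(s+5)^3

Final answer: 4/(s+5)^3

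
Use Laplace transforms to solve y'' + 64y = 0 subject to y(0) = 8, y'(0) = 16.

L{y''} + 64L{y} = 0. s²Y - 8s - 16 + 64Y = 0. Y(s² + 64) = 8s + 16. Y = (8s + 16)/(s² + 64). Inverting: y(t) = 8cos(8t) + 2sin(8t)

Final answer: y(t) = 8cos(8t) + 2sin(8t)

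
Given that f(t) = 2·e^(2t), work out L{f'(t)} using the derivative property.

f(0) = 2, F(s) = 2/(s-2). L{f'(t)} = s·F(s) - f(0) = 2s/(s-2) - 2 = (2s - 2(s-2))/(s-2) = 4/(s-2)

Final answer: 4/(s-2)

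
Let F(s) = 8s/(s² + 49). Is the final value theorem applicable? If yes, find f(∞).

The final value theorem requires all poles of sF(s) in the left half-plane. sF(s) = 8s²/(s² + 49) has poles at s = ±7i (imaginary axis). Theorem does NOT apply (oscillatory system).

Final answer: Not applicable (oscillatory)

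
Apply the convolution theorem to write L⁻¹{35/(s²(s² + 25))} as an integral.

35/(s²(s² + 25)) = (1/s²)·(35/(s² + 25)) = L{t}·L{7·sin(5t)}. So f(t) = t*(7·sin(5t)) = ∫₀ᵗ 7τ·sin(5(t-τ)) dτ

Final answer: ∫₀ᵗ 7τ·sin(5(t-τ)) dτ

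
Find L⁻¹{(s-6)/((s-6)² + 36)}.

Using frequency shift: L⁻¹{(s-a)/((s-a)² + b²)} = e^(at)cos(bt). Here a=6, b=6

Final answer: e^(6t)·cos(6t)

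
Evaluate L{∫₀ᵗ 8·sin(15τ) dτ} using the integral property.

L{∫₀ᵗ f(τ)dτ} = F(s)/s with F(s) = 120/(s² + 225), so the result is (120/(s² + 225))/s = 120/(s(s² + 225))

Final answer: 120/(s(s² + 225))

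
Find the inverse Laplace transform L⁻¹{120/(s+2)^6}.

L⁻¹{n!/(s-a)^(n+1)} = t^n·e^(at), so L⁻¹{120/(s+2)^6} = t^5·e^(-2t)

Final answer: t^5·e^(-2t)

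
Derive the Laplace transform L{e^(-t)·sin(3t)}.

L{e^(at)·sin(ωt)} = ω/((s-a)² + ω²), so L{e^(-t)·sin(3t)} = 3/((s+1)² + 9)

Final answer: 3/((s+1)² + 9)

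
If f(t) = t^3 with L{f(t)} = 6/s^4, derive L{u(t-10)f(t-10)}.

Time shift theorem: L{u(t-a)f(t-a)} = e^(-as)F(s). Here a=10, F(s) = 6/s^4, so L{u(t-10)f(t-10)} = e^(-10s)·6/s^4

Final answer: e^(-10s)·6/s^4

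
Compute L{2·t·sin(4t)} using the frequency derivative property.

L{sin(4t)} = 4/(s² + 16). By L{t·f(t)} = -F'(s): -d/ds[4/(s² + 16)] = -(4)·(-2s)/(s² + 16)² = 8s/(s² + 16)². Then L{2·t·sin(4t)} = 2·8s/(s² + 16)² = 16s/(s² + 16)²

Final answer: 16s/(s² + 16)²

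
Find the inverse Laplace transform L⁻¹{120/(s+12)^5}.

L⁻¹{n!/(s-a)^(n+1)} = t^n·e^(at) with n=4, a=-12. So L⁻¹{24/(s+12)^5} = t^4·e^(-12t), and L⁻¹{120/(s+12)^5} = (120/24)·t^4·e^(-12t) = 5·t^4·e^(-12t)

Final answer: 5·t^4·e^(-12t)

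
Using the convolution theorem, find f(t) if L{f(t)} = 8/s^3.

8/s^3 = (8/s)·(1/s^2) = L{8}·L{t}. By convolution, f(t) = 8*t = ∫₀ᵗ 8·τ dτ = 8·t²/2

Final answer: 8·t²/2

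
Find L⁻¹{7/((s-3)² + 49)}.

Form: b/((s-a)² + b²) → e^(at)sin(bt). With a=3, b=7

Final answer: e^(3t)·sin(7t)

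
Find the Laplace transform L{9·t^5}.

L{t^n} = n!/s^(n+1), so L{t^5} = 120/s^6. Then L{9·t^5} = 9·120/s^6 = 1080/s^6

Final answer: 1080/s^6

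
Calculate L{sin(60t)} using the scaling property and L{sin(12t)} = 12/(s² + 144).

Using L{f(at)} = (1/a)F(s/a) with a=5: L{sin(60t)} = (1/5) · 12/((s/5)² + 144) = (1/5) · 12·25/(s² + 3600) = 60/(s² + 3600)

Final answer: 60/(s² + 3600)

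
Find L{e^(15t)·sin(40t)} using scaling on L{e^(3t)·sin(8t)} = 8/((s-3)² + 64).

Scaling with a=5: L{e^(15t)·sin(40t)} = (1/5) · 8/((s/5-3)² + 64). Simplifying: 40/((s-15)² + 1600)

Final answer: 40/((s-15)² + 1600)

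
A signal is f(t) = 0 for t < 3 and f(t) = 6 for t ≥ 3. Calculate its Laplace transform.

f(t) = 6·u(t-3). L{u(t-3)} = e^(-3s)/s, so L{f(t)} = 6·e^(-3s)/s

Final answer: 6·e^(-3s)/s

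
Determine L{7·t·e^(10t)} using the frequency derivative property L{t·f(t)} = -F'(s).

L{e^(10t)} = 1/(s-10). By frequency derivative: L{t·e^(10t)} = -d/ds[1/(s-10)] = -(-1)/(s-10)² = 1/(s-10)². Then L{7·t·e^(10t)} = 7·1/(s-10)² = 7/(s-10)²

Final answer: 7/(s-10)²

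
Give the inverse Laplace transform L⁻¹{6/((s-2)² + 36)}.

Using frequency shift, L⁻¹{6/((s-2)² + 36)} = e^(2t)·sin(6t)

Final answer: e^(2t)·sin(6t)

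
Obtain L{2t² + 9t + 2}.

L{2t² + 9t + 2} = 2·2/s³ + 9/s² + 2/s = 4/s³ + 9/s² + 2/s

Final answer: 4/s³ + 9/s² + 2/s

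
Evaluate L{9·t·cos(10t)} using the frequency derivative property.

L{cos(10t)} = s/(s² + 100). Derivative: d/ds[s/(s² + 100)] = [(s² + 100) - s·2s]/(s² + 100)² = (100 - s²)/(s² + 100)². So L{t·cos(10t)} = -F'(s) = (s² - 100)/(s² + 100)². Then L{9·t·cos(10t)} = 9·(s² - 100)/(s² + 100)²

Final answer: 9·(s² - 100)/(s² + 100)²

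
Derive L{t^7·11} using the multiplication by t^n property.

L{11} = 11/s. d^1/ds^1[1/s] = -1/s². d^2/ds^2[1/s] = 2/s^3. d^3/ds^3[1/s] = -6/s^4. d^4/ds^4[1/s] = 24/s^5. d^5/ds^5[1/s] = -120/s^6. d^6/ds^6[1/s] = 720/s^7. d^7/ds^7[1/s] = -5040/s^8. So L{t^7} = (-1)^{7}·-5040/s^8 = 5040/s^8. Then L{t^7·11} = 11·5040/s^8 = 55440/s^8

Final answer: 55440/s^8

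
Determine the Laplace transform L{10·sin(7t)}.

L{sin(ωt)} = ω/(s² + ω²), so L{sin(7t)} = 7/(s² + 49). Then L{10·sin(7t)} = 10·7/(s² + 49) = 70/(s² + 49)

Final answer: 70/(s² + 49)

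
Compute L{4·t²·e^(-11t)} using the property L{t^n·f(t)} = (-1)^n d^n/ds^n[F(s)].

L{e^(-11t)} = 1/(s+11). d/ds[1/(s+11)] = -1/(s+11)². d²/ds²[1/(s+11)] = 2/(s+11)³. So L{t²·e^(-11t)} = (-1)² · 2/(s+11)³ = 2/(s+11)³. Then L{4·t²·e^(-11t)} = 4·2/(s+11)³ = 8/(s+11)³

Final answer: 8/(s+11)³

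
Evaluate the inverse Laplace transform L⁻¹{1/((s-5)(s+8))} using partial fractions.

Decompose: A/(s-5) + B/(s+8). A = 1/13, B = -1/13. f(t) = (e^(5t) - e^(-8t))/13

Final answer: (e^(5t) - e^(-8t))/13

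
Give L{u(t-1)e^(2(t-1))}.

u(t-a)f(t-a) with f(t)=e^(2t). L{e^(2t)} = 1/(s-2). By time shift: e^(-s)/(s-2)

Final answer: e^(-s)/(s-2)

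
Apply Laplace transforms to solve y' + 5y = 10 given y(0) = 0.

sY + 5Y = 10/s. Y = 10/(s(s+5)). Partial fractions: Y = 2/s - 2/(s+5)

Final answer: y(t) = 2(1 - e^(-5t))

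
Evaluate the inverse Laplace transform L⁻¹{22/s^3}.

L⁻¹{n!/s^(n+1)} = t^n with n=2. So L⁻¹{2/s^3} = t^2, and L⁻¹{22/s^3} = (22/2)·t^2 = 11·t^2

Final answer: 11·t^2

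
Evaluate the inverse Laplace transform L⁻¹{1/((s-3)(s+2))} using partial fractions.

Decompose: A/(s-3) + B/(s+2). A = 1/5, B = -1/5. f(t) = (e^(3t) - e^(-2t))/5

Final answer: (e^(3t) - e^(-2t))/5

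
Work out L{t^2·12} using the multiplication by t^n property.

L{12} = 12/s. d^1/ds^1[1/s] = -1/s². d^2/ds^2[1/s] = 2/s^3. So L{t^2} = (-1)^{2}·2/s^3 = 2/s^3. Then L{t^2·12} = 12·2/s^3 = 24/s^3

Final answer: 24/s^3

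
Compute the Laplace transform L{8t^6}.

L{8t^6} = 8 · L{t^6} = 8 · 720/s^7 = 5760/s^7

Final answer: 5760/s^7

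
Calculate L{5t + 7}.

L{5t + 7} = 5·L{t} + 7·L{1} = 5/s² + 7/s

Final answer: 5/s² + 7/s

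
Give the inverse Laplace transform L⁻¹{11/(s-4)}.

L⁻¹{1/(s-a)} = e^(at), so L⁻¹{1/(s-4)} = e^(4t), and L⁻¹{11/(s-4)} = 11·e^(4t)

Final answer: 11·e^(4t)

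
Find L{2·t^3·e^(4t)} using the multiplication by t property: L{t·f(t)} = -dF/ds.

Using L{t^n·e^(at)} = n!/(s-a)^(n+1), L{t^3·e^(4t)} = 6/(s-4)^4, so L{2·t^3·e^(4t)} = 2·6/(s-4)^4 = 12/(s-4)^4

Final answer: 12/(s-4)^4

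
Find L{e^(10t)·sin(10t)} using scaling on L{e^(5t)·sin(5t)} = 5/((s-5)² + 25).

Scaling with a=2: L{e^(10t)·sin(10t)} = (1/2) · 5/((s/2-5)² + 25). Simplifying: 10/((s-10)² + 100)

Final answer: 10/((s-10)² + 100)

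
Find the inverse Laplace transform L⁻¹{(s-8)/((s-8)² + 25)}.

Using frequency shift, L⁻¹{(s-8)/((s-8)² + 25)} = e^(8t)·cos(5t)

Final answer: e^(8t)·cos(5t)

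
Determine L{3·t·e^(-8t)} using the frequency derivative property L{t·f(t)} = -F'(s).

L{e^(-8t)} = 1/(s+8). By frequency derivative: L{t·e^(-8t)} = -d/ds[1/(s+8)] = -(-1)/(s+8)² = 1/(s+8)². Then L{3·t·e^(-8t)} = 3·1/(s+8)² = 3/(s+8)²

Final answer: 3/(s+8)²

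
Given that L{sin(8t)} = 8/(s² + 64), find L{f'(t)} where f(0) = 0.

L{f'(t)} = s·F(s) - f(0) = s·8/(s² + 64) - 0 = 8s/(s² + 64)

Final answer: 8s/(s² + 64)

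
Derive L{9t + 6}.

L{9t + 6} = 9·L{t} + 6·L{1} = 9/s² + 6/s

Final answer: 9/s² + 6/s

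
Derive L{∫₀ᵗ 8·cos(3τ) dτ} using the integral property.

L{∫₀ᵗ f(τ)dτ} = F(s)/s with F(s) = 8s/(s² + 9), so the result is (8s/(s² + 9))/s = 8/(s² + 9)

Final answer: 8/(s² + 9)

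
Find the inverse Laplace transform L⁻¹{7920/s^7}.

L⁻¹{n!/s^(n+1)} = t^n with n=6. So L⁻¹{720/s^7} = t^6, and L⁻¹{7920/s^7} = (7920/720)·t^6 = 11·t^6

Final answer: 11·t^6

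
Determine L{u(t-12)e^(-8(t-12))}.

u(t-a)f(t-a) with f(t)=e^(-8t). L{e^(-8t)} = 1/(s+8). By time shift: e^(-12s)/(s+8)

Final answer: e^(-12s)/(s+8)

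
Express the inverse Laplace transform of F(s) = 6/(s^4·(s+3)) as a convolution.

6/(s^4·(s+3)) = (6/s^4)·(1/(s+3)) = L{t^3}·L{e^(-3t)}. So f(t) = t^3*e^(-3t) = ∫₀ᵗ τ^3·e^(-3(t-τ)) dτ

Final answer: ∫₀ᵗ τ^3·e^(-3(t-τ)) dτ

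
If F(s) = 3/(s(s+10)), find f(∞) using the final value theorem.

f(∞) = lim_{s→0} s·3/(s(s+10)) = lim_{s→0} 3/(s+10) = 3/10 = 3/10

Final answer: 3/10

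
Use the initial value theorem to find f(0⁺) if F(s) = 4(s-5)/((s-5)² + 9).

f(0⁺) = lim_{s→∞} sF(s) = lim_{s→∞} 4s(s-5)/((s-5)² + 9) = 4

Final answer: 4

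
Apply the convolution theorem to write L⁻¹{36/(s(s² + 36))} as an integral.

36/(s(s² + 36)) = (1/s)·(36/(s² + 36)) = L{1}·L{6·sin(6t)}. So f(t) = 1*(6·sin(6t)) = ∫₀ᵗ 6·sin(6τ) dτ

Final answer: ∫₀ᵗ 6·sin(6τ) dτ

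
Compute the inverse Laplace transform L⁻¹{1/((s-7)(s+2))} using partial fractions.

Decompose: A/(s-7) + B/(s+2). A = 1/9, B = -1/9. f(t) = (e^(7t) - e^(-2t))/9

Final answer: (e^(7t) - e^(-2t))/9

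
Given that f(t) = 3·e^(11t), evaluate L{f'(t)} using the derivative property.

f(0) = 3, F(s) = 3/(s-11). L{f'(t)} = s·F(s) - f(0) = 3s/(s-11) - 3 = (3s - 3(s-11))/(s-11) = 33/(s-11)

Final answer: 33/(s-11)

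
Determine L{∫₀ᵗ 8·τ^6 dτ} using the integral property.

L{∫₀ᵗ f(τ)dτ} = F(s)/s with f(t) = 8t^6. F(s) = 5760/s^7, so L{∫₀ᵗ 8·τ^6 dτ} = (5760/s^7)/s = 5760/s^8. (Check: ∫₀ᵗ 8·τ^6 dτ = 8t^7/7.)

Final answer: 5760/s^8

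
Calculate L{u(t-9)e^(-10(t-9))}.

u(t-a)f(t-a) with f(t)=e^(-10t). L{e^(-10t)} = 1/(s+10). By time shift: e^(-9s)/(s+10)

Final answer: e^(-9s)/(s+10)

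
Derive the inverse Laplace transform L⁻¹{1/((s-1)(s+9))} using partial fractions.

Decompose: A/(s-1) + B/(s+9). A = 1/10, B = -1/10. f(t) = (e^t - e^(-9t))/10

Final answer: (e^t - e^(-9t))/10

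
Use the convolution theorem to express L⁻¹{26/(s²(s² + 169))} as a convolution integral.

26/(s²(s² + 169)) = (1/s²)·(26/(s² + 169)) = L{t}·L{2·sin(13t)}. So f(t) = t*(2·sin(13t)) = ∫₀ᵗ 2τ·sin(13(t-τ)) dτ

Final answer: ∫₀ᵗ 2τ·sin(13(t-τ)) dτ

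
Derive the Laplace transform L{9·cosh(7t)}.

L{cosh(ωt)} = s/(s² - ω²), so L{cosh(7t)} = s/(s² - 49). Then L{9·cosh(7t)} = 9·s/(s² - 49) = 9s/(s² - 49)

Final answer: 9s/(s² - 49)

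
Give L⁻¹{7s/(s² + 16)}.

This is the form c·s/(s² + a²) with a = 4, c = 7. L⁻¹ = 7·cos(4t)

Final answer: 7·cos(4t)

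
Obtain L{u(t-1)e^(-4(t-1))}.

u(t-a)f(t-a) with f(t)=e^(-4t). L{e^(-4t)} = 1/(s+4). By time shift: e^(-s)/(s+4)

Final answer: e^(-s)/(s+4)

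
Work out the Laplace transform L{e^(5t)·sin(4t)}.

L{e^(at)·sin(ωt)} = ω/((s-a)² + ω²), so L{e^(5t)·sin(4t)} = 4/((s-5)² + 16)

Final answer: 4/((s-5)² + 16)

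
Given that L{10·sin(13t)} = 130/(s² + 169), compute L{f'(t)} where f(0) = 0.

L{f'(t)} = s·F(s) - f(0) = s·130/(s² + 169) - 0 = 130s/(s² + 169)

Final answer: 130s/(s² + 169)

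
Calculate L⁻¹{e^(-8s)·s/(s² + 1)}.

L⁻¹{s/(s² + 1)} = cos(t). By the time shift theorem, L⁻¹{e^(-as)F(s)} = u(t-a)f(t-a) with a=8, so L⁻¹{e^(-8s)·s/(s² + 1)} = u(t-8)·cos((t-8))

Final answer: u(t-8)·cos((t-8))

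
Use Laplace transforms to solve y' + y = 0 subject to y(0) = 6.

L{y'} + L{y} = 0. sY - 6 + Y = 0. Y(s+1) = 6. Y = 6/(s+1)

Final answer: y(t) = 6e^(-t)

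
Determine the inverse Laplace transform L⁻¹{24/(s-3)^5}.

L⁻¹{n!/(s-a)^(n+1)} = t^n·e^(at), so L⁻¹{24/(s-3)^5} = t^4·e^(3t)

Final answer: t^4·e^(3t)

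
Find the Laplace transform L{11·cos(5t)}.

L{cos(ωt)} = s/(s² + ω²), so L{cos(5t)} = s/(s² + 25). Then L{11·cos(5t)} = 11·s/(s² + 25) = 11s/(s² + 25)

Final answer: 11s/(s² + 25)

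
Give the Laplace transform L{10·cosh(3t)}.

L{cosh(ωt)} = s/(s² - ω²), so L{cosh(3t)} = s/(s² - 9). Then L{10·cosh(3t)} = 10·s/(s² - 9) = 10s/(s² - 9)

Final answer: 10s/(s² - 9)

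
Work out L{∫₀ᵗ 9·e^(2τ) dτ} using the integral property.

L{∫₀ᵗ f(τ)dτ} = F(s)/s with F(s) = 9/(s-2), so L{∫₀ᵗ 9·e^(2τ) dτ} = 9/(s(s-2))

Final answer: 9/(s(s-2))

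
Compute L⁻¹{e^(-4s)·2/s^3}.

L⁻¹{2/s^3} = t^2. By the time shift theorem, L⁻¹{e^(-as)F(s)} = u(t-a)f(t-a) with a=4, so L⁻¹{e^(-4s)·2/s^3} = u(t-4)·(t-4)^2

Final answer: u(t-4)·(t-4)^2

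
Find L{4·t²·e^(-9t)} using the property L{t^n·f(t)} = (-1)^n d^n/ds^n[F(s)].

L{e^(-9t)} = 1/(s+9). d/ds[1/(s+9)] = -1/(s+9)². d²/ds²[1/(s+9)] = 2/(s+9)³. So L{t²·e^(-9t)} = (-1)² · 2/(s+9)³ = 2/(s+9)³. Then L{4·t²·e^(-9t)} = 4·2/(s+9)³ = 8/(s+9)³

Final answer: 8/(s+9)³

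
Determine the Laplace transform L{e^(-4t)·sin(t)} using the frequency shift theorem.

Frequency shift: L{e^(at)f(t)} = F(s-a). L{e^(-4t)·sin(t)} = 1/((s+4)² + 1)

Final answer: 1/((s+4)² + 1)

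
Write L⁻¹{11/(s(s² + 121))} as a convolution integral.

11/(s(s² + 121)) = (1/s)·(11/(s² + 121)) = L{1}·L{sin(11t)}. So f(t) = 1*(sin(11t)) = ∫₀ᵗ sin(11τ) dτ

Final answer: ∫₀ᵗ sin(11τ) dτ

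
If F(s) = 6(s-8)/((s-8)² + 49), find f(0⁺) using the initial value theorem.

f(0⁺) = lim_{s→∞} sF(s) = lim_{s→∞} 6s(s-8)/((s-8)² + 49) = 6

Final answer: 6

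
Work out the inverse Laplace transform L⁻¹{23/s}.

L⁻¹{c/s} = c, so L⁻¹{23/s} = 23

Final answer: 23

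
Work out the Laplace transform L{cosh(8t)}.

L{cosh(ωt)} = s/(s² - ω²), so L{cosh(8t)} = s/(s² - 64)

Final answer: s/(s² - 64)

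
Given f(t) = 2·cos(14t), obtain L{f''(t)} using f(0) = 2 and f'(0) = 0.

F(s) = 2s/(s² + 196). L{f''(t)} = s²F(s) - sf(0) - f'(0) = 2s³/(s² + 196) - 2s = (2s³ - 2s(s² + 196))/(s² + 196) = -392s/(s² + 196)

Final answer: -392s/(s² + 196)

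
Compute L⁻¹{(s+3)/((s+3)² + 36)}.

Using frequency shift: L⁻¹{(s-a)/((s-a)² + b²)} = e^(at)cos(bt). Here a=-3, b=6

Final answer: e^(-3t)·cos(6t)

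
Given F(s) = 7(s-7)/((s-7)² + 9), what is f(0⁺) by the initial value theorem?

f(0⁺) = lim_{s→∞} sF(s) = lim_{s→∞} 7s(s-7)/((s-7)² + 9) = 7

Final answer: 7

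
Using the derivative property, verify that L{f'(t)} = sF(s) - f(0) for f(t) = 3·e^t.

f'(t) = 3e^t. Direct: L{f'(t)} = 3/(s-1). Property: s·3/(s-1) - 3 = (3s - 3(s-1))/(s-1) = 3/(s-1). ✓

Final answer: 3/(s-1)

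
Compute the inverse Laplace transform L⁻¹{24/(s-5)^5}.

L⁻¹{n!/(s-a)^(n+1)} = t^n·e^(at) with n=4, a=5. So L⁻¹{24/(s-5)^5} = t^4·e^(5t)

Final answer: t^4·e^(5t)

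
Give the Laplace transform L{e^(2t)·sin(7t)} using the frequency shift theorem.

Frequency shift: L{e^(at)f(t)} = F(s-a). L{e^(2t)·sin(7t)} = 7/((s-2)² + 49)

Final answer: 7/((s-2)² + 49)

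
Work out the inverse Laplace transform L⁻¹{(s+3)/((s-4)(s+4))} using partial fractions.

Using partial fractions, f(t) = (7e^(4t) + e^(-4t))/8

Final answer: (7e^(4t) + e^(-4t))/8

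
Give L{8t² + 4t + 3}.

L{8t² + 4t + 3} = 8·2/s³ + 4/s² + 3/s = 16/s³ + 4/s² + 3/s

Final answer: 16/s³ + 4/s² + 3/s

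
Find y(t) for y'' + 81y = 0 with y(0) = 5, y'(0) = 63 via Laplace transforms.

L{y''} + 81L{y} = 0. s²Y - 5s - 63 + 81Y = 0. Y(s² + 81) = 5s + 63. Y = (5s + 63)/(s² + 81). Inverting: y(t) = 5cos(9t) + 7sin(9t)

Final answer: y(t) = 5cos(9t) + 7sin(9t)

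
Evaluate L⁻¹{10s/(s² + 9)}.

This is the form c·s/(s² + a²) with a = 3, c = 10. L⁻¹ = 10·cos(3t)

Final answer: 10·cos(3t)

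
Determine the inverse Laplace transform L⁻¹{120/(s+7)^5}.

L⁻¹{n!/(s-a)^(n+1)} = t^n·e^(at) with n=4, a=-7. So L⁻¹{24/(s+7)^5} = t^4·e^(-7t), and L⁻¹{120/(s+7)^5} = (120/24)·t^4·e^(-7t) = 5·t^4·e^(-7t)

Final answer: 5·t^4·e^(-7t)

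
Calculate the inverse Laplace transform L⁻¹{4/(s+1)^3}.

L⁻¹{n!/(s-a)^(n+1)} = t^n·e^(at) with n=2, a=-1. So L⁻¹{2/(s+1)^3} = t^2·e^(-t), and L⁻¹{4/(s+1)^3} = (4/2)·t^2·e^(-t) = 2·t^2·e^(-t)

Final answer: 2·t^2·e^(-t)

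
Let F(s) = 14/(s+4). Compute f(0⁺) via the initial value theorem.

f(0⁺) = lim_{s→∞} s·14/(s+4) = lim_{s→∞} 14s/(s+4) = 14

Final answer: 14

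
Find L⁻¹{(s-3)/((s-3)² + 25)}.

Using frequency shift: L⁻¹{(s-a)/((s-a)² + b²)} = e^(at)cos(bt). Here a=3, b=5

Final answer: e^(3t)·cos(5t)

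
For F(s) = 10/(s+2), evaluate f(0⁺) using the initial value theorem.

f(0⁺) = lim_{s→∞} s·10/(s+2) = lim_{s→∞} 10s/(s+2) = 10

Final answer: 10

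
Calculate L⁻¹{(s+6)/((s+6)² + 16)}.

Using frequency shift: L⁻¹{(s-a)/((s-a)² + b²)} = e^(at)cos(bt). Here a=-6, b=4

Final answer: e^(-6t)·cos(4t)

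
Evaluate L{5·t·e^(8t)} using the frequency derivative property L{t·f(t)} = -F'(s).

L{e^(8t)} = 1/(s-8). By frequency derivative: L{t·e^(8t)} = -d/ds[1/(s-8)] = -(-1)/(s-8)² = 1/(s-8)². Then L{5·t·e^(8t)} = 5·1/(s-8)² = 5/(s-8)²

Final answer: 5/(s-8)²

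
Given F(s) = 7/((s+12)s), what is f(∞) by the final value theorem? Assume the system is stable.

f(∞) = lim_{s→0} sF(s) = lim_{s→0} 7/(s+12) = 7/12

Final answer: 7/12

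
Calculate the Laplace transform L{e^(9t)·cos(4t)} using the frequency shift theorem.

Frequency shift: L{e^(at)f(t)} = F(s-a). L{e^(9t)·cos(4t)} = (s-9)/((s-9)² + 16)

Final answer: (s-9)/((s-9)² + 16)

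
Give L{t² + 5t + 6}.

L{t² + 5t + 6} = 2/s³ + 5/s² + 6/s = 2/s³ + 5/s² + 6/s

Final answer: 2/s³ + 5/s² + 6/s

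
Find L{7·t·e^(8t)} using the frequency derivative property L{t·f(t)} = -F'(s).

L{e^(8t)} = 1/(s-8). By frequency derivative: L{t·e^(8t)} = -d/ds[1/(s-8)] = -(-1)/(s-8)² = 1/(s-8)². Then L{7·t·e^(8t)} = 7·1/(s-8)² = 7/(s-8)²

Final answer: 7/(s-8)²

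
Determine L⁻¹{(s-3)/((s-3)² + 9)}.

Using frequency shift: L⁻¹{(s-a)/((s-a)² + b²)} = e^(at)cos(bt). Here a=3, b=3

Final answer: e^(3t)·cos(3t)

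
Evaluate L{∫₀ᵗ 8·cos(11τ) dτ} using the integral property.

L{∫₀ᵗ f(τ)dτ} = F(s)/s with F(s) = 8s/(s² + 121), so the result is (8s/(s² + 121))/s = 8/(s² + 121)

Final answer: 8/(s² + 121)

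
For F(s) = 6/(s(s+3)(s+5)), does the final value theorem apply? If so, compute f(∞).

Poles of sF(s) = 6/((s+3)(s+5)) are at s = -3 and s = -5, both in the left half-plane. Theorem applies. f(∞) = lim_{s→0} sF(s) = 6/(3·5) = 2/5

Final answer: 2/5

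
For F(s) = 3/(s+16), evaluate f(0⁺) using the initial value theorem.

f(0⁺) = lim_{s→∞} s·3/(s+16) = lim_{s→∞} 3s/(s+16) = 3

Final answer: 3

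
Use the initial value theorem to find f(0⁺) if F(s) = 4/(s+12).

f(0⁺) = lim_{s→∞} s·4/(s+12) = lim_{s→∞} 4s/(s+12) = 4

Final answer: 4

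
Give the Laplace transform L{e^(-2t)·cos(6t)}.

L{e^(at)·cos(ωt)} = (s-a)/((s-a)² + ω²), so L{e^(-2t)·cos(6t)} = (s+2)/((s+2)² + 36)

Final answer: (s+2)/((s+2)² + 36)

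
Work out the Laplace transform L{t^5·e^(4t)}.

L{t^n·e^(at)} = n!/(s-a)^(n+1), so L{t^5·e^(4t)} = 120/(s-4)^6

Final answer: 120/(s-4)^6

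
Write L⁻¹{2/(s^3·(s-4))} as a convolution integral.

2/(s^3·(s-4)) = (2/s^3)·(1/(s-4)) = L{t^2}·L{e^(4t)}. So f(t) = t^2*e^(4t) = ∫₀ᵗ τ^2·e^(4(t-τ)) dτ

Final answer: ∫₀ᵗ τ^2·e^(4(t-τ)) dτ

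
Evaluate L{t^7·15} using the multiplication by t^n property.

L{15} = 15/s. d^1/ds^1[1/s] = -1/s². d^2/ds^2[1/s] = 2/s^3. d^3/ds^3[1/s] = -6/s^4. d^4/ds^4[1/s] = 24/s^5. d^5/ds^5[1/s] = -120/s^6. d^6/ds^6[1/s] = 720/s^7. d^7/ds^7[1/s] = -5040/s^8. So L{t^7} = (-1)^{7}·-5040/s^8 = 5040/s^8. Then L{t^7·15} = 15·5040/s^8 = 75600/s^8

Final answer: 75600/s^8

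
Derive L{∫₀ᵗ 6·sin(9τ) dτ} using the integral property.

L{∫₀ᵗ f(τ)dτ} = F(s)/s with F(s) = 54/(s² + 81), so the result is (54/(s² + 81))/s = 54/(s(s² + 81))

Final answer: 54/(s(s² + 81))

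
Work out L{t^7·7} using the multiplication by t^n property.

L{7} = 7/s. d^1/ds^1[1/s] = -1/s². d^2/ds^2[1/s] = 2/s^3. d^3/ds^3[1/s] = -6/s^4. d^4/ds^4[1/s] = 24/s^5. d^5/ds^5[1/s] = -120/s^6. d^6/ds^6[1/s] = 720/s^7. d^7/ds^7[1/s] = -5040/s^8. So L{t^7} = (-1)^{7}·-5040/s^8 = 5040/s^8. Then L{t^7·7} = 7·5040/s^8 = 35280/s^8

Final answer: 35280/s^8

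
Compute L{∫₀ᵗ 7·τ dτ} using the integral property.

L{∫₀ᵗ f(τ)dτ} = F(s)/s with f(t) = 7t. F(s) = 7/s^2, so L{∫₀ᵗ 7·τ dτ} = (7/s^2)/s = 7/s^3. (Check: ∫₀ᵗ 7·τ dτ = 7t^2/2.)

Final answer: 7/s^3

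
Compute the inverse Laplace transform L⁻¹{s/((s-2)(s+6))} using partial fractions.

Using partial fractions, f(t) = (2e^(2t) + 6e^(-6t))/8

Final answer: (2e^(2t) + 6e^(-6t))/8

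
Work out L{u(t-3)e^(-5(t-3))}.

u(t-a)f(t-a) with f(t)=e^(-5t). L{e^(-5t)} = 1/(s+5). By time shift: e^(-3s)/(s+5)

Final answer: e^(-3s)/(s+5)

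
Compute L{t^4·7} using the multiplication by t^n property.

L{7} = 7/s. d^1/ds^1[1/s] = -1/s². d^2/ds^2[1/s] = 2/s^3. d^3/ds^3[1/s] = -6/s^4. d^4/ds^4[1/s] = 24/s^5. So L{t^4} = (-1)^{4}·24/s^5 = 24/s^5. Then L{t^4·7} = 7·24/s^5 = 168/s^5

Final answer: 168/s^5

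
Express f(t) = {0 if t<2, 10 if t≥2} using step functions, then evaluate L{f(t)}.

f(t) = 10·u(t-2). L{u(t-2)} = e^(-2s)/s, so L{f(t)} = 10·e^(-2s)/s

Final answer: 10·e^(-2s)/s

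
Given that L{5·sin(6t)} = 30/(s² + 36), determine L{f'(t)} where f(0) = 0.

L{f'(t)} = s·F(s) - f(0) = s·30/(s² + 36) - 0 = 30s/(s² + 36)

Final answer: 30s/(s² + 36)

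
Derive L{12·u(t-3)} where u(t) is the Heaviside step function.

L{u(t-a)} = e^(-as)/s. Here a=3, so L{u(t-3)} = e^(-3s)/s, and L{12·u(t-3)} = 12·e^(-3s)/s

Final answer: 12·e^(-3s)/s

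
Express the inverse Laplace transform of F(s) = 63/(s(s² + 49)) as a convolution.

63/(s(s² + 49)) = (1/s)·(63/(s² + 49)) = L{1}·L{9·sin(7t)}. So f(t) = 1*(9·sin(7t)) = ∫₀ᵗ 9·sin(7τ) dτ

Final answer: ∫₀ᵗ 9·sin(7τ) dτ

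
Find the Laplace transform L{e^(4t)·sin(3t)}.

L{e^(at)·sin(ωt)} = ω/((s-a)² + ω²), so L{e^(4t)·sin(3t)} = 3/((s-4)² + 9)

Final answer: 3/((s-4)² + 9)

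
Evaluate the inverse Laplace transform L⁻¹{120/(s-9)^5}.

L⁻¹{n!/(s-a)^(n+1)} = t^n·e^(at) with n=4, a=9. So L⁻¹{24/(s-9)^5} = t^4·e^(9t), and L⁻¹{120/(s-9)^5} = (120/24)·t^4·e^(9t) = 5·t^4·e^(9t)

Final answer: 5·t^4·e^(9t)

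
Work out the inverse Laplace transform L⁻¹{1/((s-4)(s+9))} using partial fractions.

Decompose: A/(s-4) + B/(s+9). A = 1/13, B = -1/13. f(t) = (e^(4t) - e^(-9t))/13

Final answer: (e^(4t) - e^(-9t))/13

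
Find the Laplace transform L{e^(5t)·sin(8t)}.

L{e^(at)·sin(ωt)} = ω/((s-a)² + ω²), so L{e^(5t)·sin(8t)} = 8/((s-5)² + 64)

Final answer: 8/((s-5)² + 64)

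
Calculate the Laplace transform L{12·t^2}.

L{t^n} = n!/s^(n+1), so L{t^2} = 2/s^3. Then L{12·t^2} = 12·2/s^3 = 24/s^3

Final answer: 24/s^3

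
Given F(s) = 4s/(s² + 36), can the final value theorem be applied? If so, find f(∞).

The final value theorem requires all poles of sF(s) in the left half-plane. sF(s) = 4s²/(s² + 36) has poles at s = ±6i (imaginary axis). Theorem does NOT apply (oscillatory system).

Final answer: Not applicable (oscillatory)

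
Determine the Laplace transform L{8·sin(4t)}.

L{sin(ωt)} = ω/(s² + ω²), so L{sin(4t)} = 4/(s² + 16). Then L{8·sin(4t)} = 8·4/(s² + 16) = 32/(s² + 16)

Final answer: 32/(s² + 16)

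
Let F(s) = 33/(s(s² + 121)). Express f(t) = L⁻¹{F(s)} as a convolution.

33/(s(s² + 121)) = (1/s)·(33/(s² + 121)) = L{1}·L{3·sin(11t)}. So f(t) = 1*(3·sin(11t)) = ∫₀ᵗ 3·sin(11τ) dτ

Final answer: ∫₀ᵗ 3·sin(11τ) dτ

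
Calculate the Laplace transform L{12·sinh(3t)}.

L{sinh(ωt)} = ω/(s² - ω²), so L{sinh(3t)} = 3/(s² - 9). Then L{12·sinh(3t)} = 12·3/(s² - 9) = 36/(s² - 9)

Final answer: 36/(s² - 9)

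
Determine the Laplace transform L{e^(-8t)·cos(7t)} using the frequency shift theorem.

Frequency shift: L{e^(at)f(t)} = F(s-a). L{e^(-8t)·cos(7t)} = (s+8)/((s+8)² + 49)

Final answer: (s+8)/((s+8)² + 49)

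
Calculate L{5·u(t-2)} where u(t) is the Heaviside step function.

L{u(t-a)} = e^(-as)/s. Here a=2, so L{u(t-2)} = e^(-2s)/s, and L{5·u(t-2)} = 5·e^(-2s)/s

Final answer: 5·e^(-2s)/s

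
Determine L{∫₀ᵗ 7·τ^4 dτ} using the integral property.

L{∫₀ᵗ f(τ)dτ} = F(s)/s with f(t) = 7t^4. F(s) = 168/s^5, so L{∫₀ᵗ 7·τ^4 dτ} = (168/s^5)/s = 168/s^6. (Check: ∫₀ᵗ 7·τ^4 dτ = 7t^5/5.)

Final answer: 168/s^6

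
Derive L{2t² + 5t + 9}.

L{2t² + 5t + 9} = 2·2/s³ + 5/s² + 9/s = 4/s³ + 5/s² + 9/s

Final answer: 4/s³ + 5/s² + 9/s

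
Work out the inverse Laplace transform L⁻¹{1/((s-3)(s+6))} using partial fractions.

Decompose: A/(s-3) + B/(s+6). A = 1/9, B = -1/9. f(t) = (e^(3t) - e^(-6t))/9

Final answer: (e^(3t) - e^(-6t))/9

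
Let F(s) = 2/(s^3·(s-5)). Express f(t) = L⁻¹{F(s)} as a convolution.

2/(s^3·(s-5)) = (2/s^3)·(1/(s-5)) = L{t^2}·L{e^(5t)}. So f(t) = t^2*e^(5t) = ∫₀ᵗ τ^2·e^(5(t-τ)) dτ

Final answer: ∫₀ᵗ τ^2·e^(5(t-τ)) dτ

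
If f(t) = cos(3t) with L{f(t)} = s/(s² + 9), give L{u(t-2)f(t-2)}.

Time shift theorem: L{u(t-a)f(t-a)} = e^(-as)F(s). Here a=2, F(s) = s/(s² + 9), so L{u(t-2)f(t-2)} = e^(-2s)·s/(s² + 9)

Final answer: e^(-2s)·s/(s² + 9)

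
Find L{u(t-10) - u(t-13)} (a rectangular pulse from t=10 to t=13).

L{u(t-a)} = e^(-as)/s. L{u(t-10) - u(t-13)} = (e^(-10s) - e^(-13s))/s

Final answer: (e^(-10s) - e^(-13s))/s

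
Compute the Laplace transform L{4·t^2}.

L{t^n} = n!/s^(n+1), so L{t^2} = 2/s^3. Then L{4·t^2} = 4·2/s^3 = 8/s^3

Final answer: 8/s^3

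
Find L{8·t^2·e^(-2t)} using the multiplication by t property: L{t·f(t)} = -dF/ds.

Using L{t^n·e^(at)} = n!/(s-a)^(n+1), L{t^2·e^(-2t)} = 2/(s+2)^3, so L{8·t^2·e^(-2t)} = 8·2/(s+2)^3 = 16/(s+2)^3

Final answer: 16/(s+2)^3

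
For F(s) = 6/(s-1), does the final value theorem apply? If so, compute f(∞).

sF(s) = 6s/(s-1) has a pole at s = 1 in the right half-plane. Theorem does NOT apply (unstable system; f(t) = 6·e^t grows without bound).

Final answer: Not applicable (unstable)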